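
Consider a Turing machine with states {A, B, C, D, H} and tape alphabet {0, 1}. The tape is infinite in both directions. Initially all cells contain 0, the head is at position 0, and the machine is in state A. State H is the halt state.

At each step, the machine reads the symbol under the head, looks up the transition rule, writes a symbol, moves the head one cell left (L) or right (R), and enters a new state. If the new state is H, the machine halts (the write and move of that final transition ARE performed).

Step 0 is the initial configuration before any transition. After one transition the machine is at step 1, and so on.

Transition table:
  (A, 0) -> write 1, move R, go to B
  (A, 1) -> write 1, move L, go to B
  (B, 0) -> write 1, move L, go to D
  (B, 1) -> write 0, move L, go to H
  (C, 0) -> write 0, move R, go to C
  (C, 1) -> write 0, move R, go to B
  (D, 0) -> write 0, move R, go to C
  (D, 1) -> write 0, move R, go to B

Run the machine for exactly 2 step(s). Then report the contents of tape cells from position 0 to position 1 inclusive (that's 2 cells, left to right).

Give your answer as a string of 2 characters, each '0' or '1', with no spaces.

Answer: 11

Derivation:
Step 1: in state A at pos 0, read 0 -> (A,0)->write 1,move R,goto B. Now: state=B, head=1, tape[-1..2]=0100 (head:   ^)
Step 2: in state B at pos 1, read 0 -> (B,0)->write 1,move L,goto D. Now: state=D, head=0, tape[-1..2]=0110 (head:  ^)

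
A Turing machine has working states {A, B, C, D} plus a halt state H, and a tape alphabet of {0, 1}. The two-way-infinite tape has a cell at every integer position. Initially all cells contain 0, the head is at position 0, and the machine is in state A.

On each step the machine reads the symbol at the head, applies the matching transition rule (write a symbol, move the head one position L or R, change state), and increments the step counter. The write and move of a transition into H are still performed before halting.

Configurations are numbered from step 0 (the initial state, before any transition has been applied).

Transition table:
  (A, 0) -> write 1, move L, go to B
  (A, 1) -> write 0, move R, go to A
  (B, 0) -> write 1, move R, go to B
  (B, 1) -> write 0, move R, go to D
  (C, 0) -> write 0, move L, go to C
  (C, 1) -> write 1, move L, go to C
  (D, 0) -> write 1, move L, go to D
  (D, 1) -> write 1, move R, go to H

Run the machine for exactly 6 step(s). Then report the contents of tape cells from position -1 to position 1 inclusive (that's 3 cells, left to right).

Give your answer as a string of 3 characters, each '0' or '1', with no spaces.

Step 1: in state A at pos 0, read 0 -> (A,0)->write 1,move L,goto B. Now: state=B, head=-1, tape[-2..1]=0010 (head:  ^)
Step 2: in state B at pos -1, read 0 -> (B,0)->write 1,move R,goto B. Now: state=B, head=0, tape[-2..1]=0110 (head:   ^)
Step 3: in state B at pos 0, read 1 -> (B,1)->write 0,move R,goto D. Now: state=D, head=1, tape[-2..2]=01000 (head:    ^)
Step 4: in state D at pos 1, read 0 -> (D,0)->write 1,move L,goto D. Now: state=D, head=0, tape[-2..2]=01010 (head:   ^)
Step 5: in state D at pos 0, read 0 -> (D,0)->write 1,move L,goto D. Now: state=D, head=-1, tape[-2..2]=01110 (head:  ^)
Step 6: in state D at pos -1, read 1 -> (D,1)->write 1,move R,goto H. Now: state=H, head=0, tape[-2..2]=01110 (head:   ^)

Answer: 111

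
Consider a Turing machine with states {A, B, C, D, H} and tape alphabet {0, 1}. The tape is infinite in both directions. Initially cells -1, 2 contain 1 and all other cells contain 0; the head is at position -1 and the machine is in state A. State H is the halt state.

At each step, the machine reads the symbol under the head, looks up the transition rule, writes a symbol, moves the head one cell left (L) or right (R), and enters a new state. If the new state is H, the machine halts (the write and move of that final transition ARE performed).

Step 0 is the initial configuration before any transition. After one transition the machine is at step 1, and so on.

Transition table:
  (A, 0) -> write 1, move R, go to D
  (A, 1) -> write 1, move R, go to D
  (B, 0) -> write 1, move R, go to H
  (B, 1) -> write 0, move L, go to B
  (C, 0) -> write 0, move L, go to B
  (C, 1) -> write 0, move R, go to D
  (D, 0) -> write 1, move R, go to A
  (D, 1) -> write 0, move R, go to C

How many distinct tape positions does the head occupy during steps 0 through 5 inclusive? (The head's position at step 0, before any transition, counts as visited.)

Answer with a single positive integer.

Answer: 5

Derivation:
Step 1: in state A at pos -1, read 1 -> (A,1)->write 1,move R,goto D. Now: state=D, head=0, tape[-2..3]=010010 (head:   ^)
Step 2: in state D at pos 0, read 0 -> (D,0)->write 1,move R,goto A. Now: state=A, head=1, tape[-2..3]=011010 (head:    ^)
Step 3: in state A at pos 1, read 0 -> (A,0)->write 1,move R,goto D. Now: state=D, head=2, tape[-2..3]=011110 (head:     ^)
Step 4: in state D at pos 2, read 1 -> (D,1)->write 0,move R,goto C. Now: state=C, head=3, tape[-2..4]=0111000 (head:      ^)
Step 5: in state C at pos 3, read 0 -> (C,0)->write 0,move L,goto B. Now: state=B, head=2, tape[-2..4]=0111000 (head:     ^)
Head positions at steps 0..5: starting at -1, distinct positions visited = {-1, 0, 1, 2, 3} -> 5 position(s)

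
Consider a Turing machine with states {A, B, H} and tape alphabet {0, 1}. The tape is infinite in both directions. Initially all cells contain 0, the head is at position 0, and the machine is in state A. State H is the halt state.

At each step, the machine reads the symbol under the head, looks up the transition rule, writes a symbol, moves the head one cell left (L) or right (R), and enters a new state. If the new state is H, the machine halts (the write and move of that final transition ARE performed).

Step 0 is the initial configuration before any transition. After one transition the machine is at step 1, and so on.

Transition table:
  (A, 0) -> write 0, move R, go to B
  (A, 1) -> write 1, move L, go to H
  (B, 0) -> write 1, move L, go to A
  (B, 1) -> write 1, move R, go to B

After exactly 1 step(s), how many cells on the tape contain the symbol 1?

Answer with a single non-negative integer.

Answer: 0

Derivation:
Step 1: in state A at pos 0, read 0 -> (A,0)->write 0,move R,goto B. Now: state=B, head=1, tape[-1..2]=0000 (head:   ^)
No cell contains 1 after step 1 -> 0 cell(s)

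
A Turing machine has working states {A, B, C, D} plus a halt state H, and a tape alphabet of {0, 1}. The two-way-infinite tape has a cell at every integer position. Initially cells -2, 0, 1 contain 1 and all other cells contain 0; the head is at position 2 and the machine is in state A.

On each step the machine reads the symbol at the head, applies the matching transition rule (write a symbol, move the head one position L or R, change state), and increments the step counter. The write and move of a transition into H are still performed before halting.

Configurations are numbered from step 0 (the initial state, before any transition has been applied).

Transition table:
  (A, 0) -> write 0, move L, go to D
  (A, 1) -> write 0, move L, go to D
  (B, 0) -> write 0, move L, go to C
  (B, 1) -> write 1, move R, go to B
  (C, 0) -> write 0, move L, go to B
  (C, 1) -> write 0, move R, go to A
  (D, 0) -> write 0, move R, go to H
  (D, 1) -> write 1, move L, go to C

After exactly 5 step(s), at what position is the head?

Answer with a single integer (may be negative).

Step 1: in state A at pos 2, read 0 -> (A,0)->write 0,move L,goto D. Now: state=D, head=1, tape[-3..3]=0101100 (head:     ^)
Step 2: in state D at pos 1, read 1 -> (D,1)->write 1,move L,goto C. Now: state=C, head=0, tape[-3..3]=0101100 (head:    ^)
Step 3: in state C at pos 0, read 1 -> (C,1)->write 0,move R,goto A. Now: state=A, head=1, tape[-3..3]=0100100 (head:     ^)
Step 4: in state A at pos 1, read 1 -> (A,1)->write 0,move L,goto D. Now: state=D, head=0, tape[-3..3]=0100000 (head:    ^)
Step 5: in state D at pos 0, read 0 -> (D,0)->write 0,move R,goto H. Now: state=H, head=1, tape[-3..3]=0100000 (head:     ^)

Answer: 1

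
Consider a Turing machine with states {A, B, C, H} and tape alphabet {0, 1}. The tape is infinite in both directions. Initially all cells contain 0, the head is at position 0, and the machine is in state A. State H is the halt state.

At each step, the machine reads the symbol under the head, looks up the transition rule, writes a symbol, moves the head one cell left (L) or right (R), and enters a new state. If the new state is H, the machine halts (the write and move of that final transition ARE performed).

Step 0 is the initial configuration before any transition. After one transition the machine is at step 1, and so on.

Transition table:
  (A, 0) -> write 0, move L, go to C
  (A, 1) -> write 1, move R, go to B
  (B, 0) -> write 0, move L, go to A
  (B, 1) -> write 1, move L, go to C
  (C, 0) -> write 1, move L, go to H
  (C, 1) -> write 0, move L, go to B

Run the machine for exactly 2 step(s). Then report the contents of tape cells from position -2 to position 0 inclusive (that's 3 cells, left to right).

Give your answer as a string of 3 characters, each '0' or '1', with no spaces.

Answer: 010

Derivation:
Step 1: in state A at pos 0, read 0 -> (A,0)->write 0,move L,goto C. Now: state=C, head=-1, tape[-2..1]=0000 (head:  ^)
Step 2: in state C at pos -1, read 0 -> (C,0)->write 1,move L,goto H. Now: state=H, head=-2, tape[-3..1]=00100 (head:  ^)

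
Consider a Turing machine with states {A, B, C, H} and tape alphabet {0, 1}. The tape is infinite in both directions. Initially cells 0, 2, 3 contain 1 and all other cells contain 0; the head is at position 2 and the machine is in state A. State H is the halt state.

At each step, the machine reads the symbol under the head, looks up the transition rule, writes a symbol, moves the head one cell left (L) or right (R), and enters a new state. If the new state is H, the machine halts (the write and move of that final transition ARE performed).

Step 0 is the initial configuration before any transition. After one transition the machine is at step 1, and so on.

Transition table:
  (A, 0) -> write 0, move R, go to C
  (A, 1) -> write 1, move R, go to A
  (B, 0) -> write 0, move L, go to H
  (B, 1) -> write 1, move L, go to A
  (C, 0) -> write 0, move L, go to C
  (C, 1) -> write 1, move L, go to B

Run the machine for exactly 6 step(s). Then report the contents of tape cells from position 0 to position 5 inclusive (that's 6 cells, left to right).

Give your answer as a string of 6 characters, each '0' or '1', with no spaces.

Answer: 101100

Derivation:
Step 1: in state A at pos 2, read 1 -> (A,1)->write 1,move R,goto A. Now: state=A, head=3, tape[-1..4]=010110 (head:     ^)
Step 2: in state A at pos 3, read 1 -> (A,1)->write 1,move R,goto A. Now: state=A, head=4, tape[-1..5]=0101100 (head:      ^)
Step 3: in state A at pos 4, read 0 -> (A,0)->write 0,move R,goto C. Now: state=C, head=5, tape[-1..6]=01011000 (head:       ^)
Step 4: in state C at pos 5, read 0 -> (C,0)->write 0,move L,goto C. Now: state=C, head=4, tape[-1..6]=01011000 (head:      ^)
Step 5: in state C at pos 4, read 0 -> (C,0)->write 0,move L,goto C. Now: state=C, head=3, tape[-1..6]=01011000 (head:     ^)
Step 6: in state C at pos 3, read 1 -> (C,1)->write 1,move L,goto B. Now: state=B, head=2, tape[-1..6]=01011000 (head:    ^)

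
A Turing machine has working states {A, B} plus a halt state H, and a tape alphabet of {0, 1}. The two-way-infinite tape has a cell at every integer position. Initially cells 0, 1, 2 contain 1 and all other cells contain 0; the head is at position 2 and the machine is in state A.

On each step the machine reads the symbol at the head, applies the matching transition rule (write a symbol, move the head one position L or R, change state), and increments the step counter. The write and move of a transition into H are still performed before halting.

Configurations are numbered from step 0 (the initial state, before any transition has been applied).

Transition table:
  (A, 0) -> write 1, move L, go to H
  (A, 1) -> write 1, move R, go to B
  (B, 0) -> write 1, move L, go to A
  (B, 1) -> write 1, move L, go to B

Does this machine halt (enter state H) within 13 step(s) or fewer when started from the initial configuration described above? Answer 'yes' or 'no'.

Answer: yes

Derivation:
Step 1: in state A at pos 2, read 1 -> (A,1)->write 1,move R,goto B. Now: state=B, head=3, tape[-1..4]=011100 (head:     ^)
Step 2: in state B at pos 3, read 0 -> (B,0)->write 1,move L,goto A. Now: state=A, head=2, tape[-1..4]=011110 (head:    ^)
Step 3: in state A at pos 2, read 1 -> (A,1)->write 1,move R,goto B. Now: state=B, head=3, tape[-1..4]=011110 (head:     ^)
Step 4: in state B at pos 3, read 1 -> (B,1)->write 1,move L,goto B. Now: state=B, head=2, tape[-1..4]=011110 (head:    ^)
Step 5: in state B at pos 2, read 1 -> (B,1)->write 1,move L,goto B. Now: state=B, head=1, tape[-1..4]=011110 (head:   ^)
Step 6: in state B at pos 1, read 1 -> (B,1)->write 1,move L,goto B. Now: state=B, head=0, tape[-1..4]=011110 (head:  ^)
Step 7: in state B at pos 0, read 1 -> (B,1)->write 1,move L,goto B. Now: state=B, head=-1, tape[-2..4]=0011110 (head:  ^)
Step 8: in state B at pos -1, read 0 -> (B,0)->write 1,move L,goto A. Now: state=A, head=-2, tape[-3..4]=00111110 (head:  ^)
Step 9: in state A at pos -2, read 0 -> (A,0)->write 1,move L,goto H. Now: state=H, head=-3, tape[-4..4]=001111110 (head:  ^)
State H reached at step 9; 9 <= 13 -> yes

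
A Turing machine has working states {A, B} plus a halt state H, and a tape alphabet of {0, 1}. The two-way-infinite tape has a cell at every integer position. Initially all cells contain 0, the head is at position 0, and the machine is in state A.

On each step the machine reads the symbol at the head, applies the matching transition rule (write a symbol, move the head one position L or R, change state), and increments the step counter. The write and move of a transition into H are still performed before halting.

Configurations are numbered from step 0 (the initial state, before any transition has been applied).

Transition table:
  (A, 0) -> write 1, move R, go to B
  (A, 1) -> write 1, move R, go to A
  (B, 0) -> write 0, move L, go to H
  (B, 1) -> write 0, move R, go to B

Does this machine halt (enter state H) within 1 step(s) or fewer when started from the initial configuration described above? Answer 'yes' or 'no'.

Answer: no

Derivation:
Step 1: in state A at pos 0, read 0 -> (A,0)->write 1,move R,goto B. Now: state=B, head=1, tape[-1..2]=0100 (head:   ^)
After 1 step(s): state = B (not H) -> not halted within 1 -> no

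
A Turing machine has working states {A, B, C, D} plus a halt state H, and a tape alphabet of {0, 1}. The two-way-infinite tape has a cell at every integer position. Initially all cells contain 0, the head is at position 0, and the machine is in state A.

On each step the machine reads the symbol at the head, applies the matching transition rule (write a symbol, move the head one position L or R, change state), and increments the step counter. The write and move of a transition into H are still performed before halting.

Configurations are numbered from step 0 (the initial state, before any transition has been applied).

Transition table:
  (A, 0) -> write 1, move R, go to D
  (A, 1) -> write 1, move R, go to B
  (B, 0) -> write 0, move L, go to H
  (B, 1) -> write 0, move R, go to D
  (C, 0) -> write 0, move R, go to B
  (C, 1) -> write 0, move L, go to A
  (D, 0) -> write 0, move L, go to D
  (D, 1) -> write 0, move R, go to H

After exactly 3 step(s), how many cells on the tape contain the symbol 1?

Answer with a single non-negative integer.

Step 1: in state A at pos 0, read 0 -> (A,0)->write 1,move R,goto D. Now: state=D, head=1, tape[-1..2]=0100 (head:   ^)
Step 2: in state D at pos 1, read 0 -> (D,0)->write 0,move L,goto D. Now: state=D, head=0, tape[-1..2]=0100 (head:  ^)
Step 3: in state D at pos 0, read 1 -> (D,1)->write 0,move R,goto H. Now: state=H, head=1, tape[-1..2]=0000 (head:   ^)
No cell contains 1 after step 3 -> 0 cell(s)

Answer: 0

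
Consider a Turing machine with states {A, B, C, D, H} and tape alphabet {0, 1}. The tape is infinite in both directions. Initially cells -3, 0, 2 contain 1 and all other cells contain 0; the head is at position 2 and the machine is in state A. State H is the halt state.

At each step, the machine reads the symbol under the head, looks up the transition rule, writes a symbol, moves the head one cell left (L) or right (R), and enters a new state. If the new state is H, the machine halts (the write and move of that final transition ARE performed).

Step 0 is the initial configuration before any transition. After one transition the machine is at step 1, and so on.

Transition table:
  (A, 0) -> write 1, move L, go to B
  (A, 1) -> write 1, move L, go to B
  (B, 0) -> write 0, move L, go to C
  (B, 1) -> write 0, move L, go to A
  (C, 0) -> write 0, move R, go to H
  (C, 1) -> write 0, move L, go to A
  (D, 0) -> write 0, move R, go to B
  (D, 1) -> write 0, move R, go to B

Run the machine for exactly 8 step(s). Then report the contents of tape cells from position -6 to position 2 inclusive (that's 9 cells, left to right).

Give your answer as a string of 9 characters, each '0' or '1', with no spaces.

Step 1: in state A at pos 2, read 1 -> (A,1)->write 1,move L,goto B. Now: state=B, head=1, tape[-4..3]=01001010 (head:      ^)
Step 2: in state B at pos 1, read 0 -> (B,0)->write 0,move L,goto C. Now: state=C, head=0, tape[-4..3]=01001010 (head:     ^)
Step 3: in state C at pos 0, read 1 -> (C,1)->write 0,move L,goto A. Now: state=A, head=-1, tape[-4..3]=01000010 (head:    ^)
Step 4: in state A at pos -1, read 0 -> (A,0)->write 1,move L,goto B. Now: state=B, head=-2, tape[-4..3]=01010010 (head:   ^)
Step 5: in state B at pos -2, read 0 -> (B,0)->write 0,move L,goto C. Now: state=C, head=-3, tape[-4..3]=01010010 (head:  ^)
Step 6: in state C at pos -3, read 1 -> (C,1)->write 0,move L,goto A. Now: state=A, head=-4, tape[-5..3]=000010010 (head:  ^)
Step 7: in state A at pos -4, read 0 -> (A,0)->write 1,move L,goto B. Now: state=B, head=-5, tape[-6..3]=0010010010 (head:  ^)
Step 8: in state B at pos -5, read 0 -> (B,0)->write 0,move L,goto C. Now: state=C, head=-6, tape[-7..3]=00010010010 (head:  ^)

Answer: 001001001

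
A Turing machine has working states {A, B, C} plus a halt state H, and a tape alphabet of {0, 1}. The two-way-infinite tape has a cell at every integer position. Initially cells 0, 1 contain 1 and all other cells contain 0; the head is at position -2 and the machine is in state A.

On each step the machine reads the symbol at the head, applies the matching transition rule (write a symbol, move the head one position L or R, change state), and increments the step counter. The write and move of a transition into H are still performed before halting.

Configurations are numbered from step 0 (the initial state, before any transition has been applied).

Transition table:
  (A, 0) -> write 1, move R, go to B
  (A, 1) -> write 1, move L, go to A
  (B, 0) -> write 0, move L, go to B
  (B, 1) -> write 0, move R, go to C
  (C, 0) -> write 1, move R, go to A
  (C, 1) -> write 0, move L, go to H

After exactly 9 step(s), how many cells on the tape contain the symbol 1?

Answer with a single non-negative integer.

Step 1: in state A at pos -2, read 0 -> (A,0)->write 1,move R,goto B. Now: state=B, head=-1, tape[-3..2]=010110 (head:   ^)
Step 2: in state B at pos -1, read 0 -> (B,0)->write 0,move L,goto B. Now: state=B, head=-2, tape[-3..2]=010110 (head:  ^)
Step 3: in state B at pos -2, read 1 -> (B,1)->write 0,move R,goto C. Now: state=C, head=-1, tape[-3..2]=000110 (head:   ^)
Step 4: in state C at pos -1, read 0 -> (C,0)->write 1,move R,goto A. Now: state=A, head=0, tape[-3..2]=001110 (head:    ^)
Step 5: in state A at pos 0, read 1 -> (A,1)->write 1,move L,goto A. Now: state=A, head=-1, tape[-3..2]=001110 (head:   ^)
Step 6: in state A at pos -1, read 1 -> (A,1)->write 1,move L,goto A. Now: state=A, head=-2, tape[-3..2]=001110 (head:  ^)
Step 7: in state A at pos -2, read 0 -> (A,0)->write 1,move R,goto B. Now: state=B, head=-1, tape[-3..2]=011110 (head:   ^)
Step 8: in state B at pos -1, read 1 -> (B,1)->write 0,move R,goto C. Now: state=C, head=0, tape[-3..2]=010110 (head:    ^)
Step 9: in state C at pos 0, read 1 -> (C,1)->write 0,move L,goto H. Now: state=H, head=-1, tape[-3..2]=010010 (head:   ^)
Cells containing 1 after step 9: {-2, 1} -> 2 cell(s)

Answer: 2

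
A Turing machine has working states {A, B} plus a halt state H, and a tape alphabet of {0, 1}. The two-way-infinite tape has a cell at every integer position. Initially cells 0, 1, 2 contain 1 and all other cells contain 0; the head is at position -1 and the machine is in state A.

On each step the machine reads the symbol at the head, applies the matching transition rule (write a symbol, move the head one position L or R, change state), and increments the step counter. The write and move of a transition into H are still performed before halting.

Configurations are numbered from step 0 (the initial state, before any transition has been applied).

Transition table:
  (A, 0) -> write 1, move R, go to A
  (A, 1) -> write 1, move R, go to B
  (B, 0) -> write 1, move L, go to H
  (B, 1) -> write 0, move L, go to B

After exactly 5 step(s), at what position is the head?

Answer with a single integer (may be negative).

Answer: -2

Derivation:
Step 1: in state A at pos -1, read 0 -> (A,0)->write 1,move R,goto A. Now: state=A, head=0, tape[-2..3]=011110 (head:   ^)
Step 2: in state A at pos 0, read 1 -> (A,1)->write 1,move R,goto B. Now: state=B, head=1, tape[-2..3]=011110 (head:    ^)
Step 3: in state B at pos 1, read 1 -> (B,1)->write 0,move L,goto B. Now: state=B, head=0, tape[-2..3]=011010 (head:   ^)
Step 4: in state B at pos 0, read 1 -> (B,1)->write 0,move L,goto B. Now: state=B, head=-1, tape[-2..3]=010010 (head:  ^)
Step 5: in state B at pos -1, read 1 -> (B,1)->write 0,move L,goto B. Now: state=B, head=-2, tape[-3..3]=0000010 (head:  ^)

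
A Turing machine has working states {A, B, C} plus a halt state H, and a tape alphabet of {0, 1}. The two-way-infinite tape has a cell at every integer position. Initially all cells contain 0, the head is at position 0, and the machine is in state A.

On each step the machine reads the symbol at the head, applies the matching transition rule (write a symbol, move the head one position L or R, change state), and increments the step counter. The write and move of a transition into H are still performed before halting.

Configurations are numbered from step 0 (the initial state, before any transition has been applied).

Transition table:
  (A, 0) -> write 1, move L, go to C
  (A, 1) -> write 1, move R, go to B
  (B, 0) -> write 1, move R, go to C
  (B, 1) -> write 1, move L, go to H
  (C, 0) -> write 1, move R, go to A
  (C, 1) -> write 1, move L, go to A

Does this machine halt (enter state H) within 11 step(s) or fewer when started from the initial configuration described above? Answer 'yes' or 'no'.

Answer: yes

Derivation:
Step 1: in state A at pos 0, read 0 -> (A,0)->write 1,move L,goto C. Now: state=C, head=-1, tape[-2..1]=0010 (head:  ^)
Step 2: in state C at pos -1, read 0 -> (C,0)->write 1,move R,goto A. Now: state=A, head=0, tape[-2..1]=0110 (head:   ^)
Step 3: in state A at pos 0, read 1 -> (A,1)->write 1,move R,goto B. Now: state=B, head=1, tape[-2..2]=01100 (head:    ^)
Step 4: in state B at pos 1, read 0 -> (B,0)->write 1,move R,goto C. Now: state=C, head=2, tape[-2..3]=011100 (head:     ^)
Step 5: in state C at pos 2, read 0 -> (C,0)->write 1,move R,goto A. Now: state=A, head=3, tape[-2..4]=0111100 (head:      ^)
Step 6: in state A at pos 3, read 0 -> (A,0)->write 1,move L,goto C. Now: state=C, head=2, tape[-2..4]=0111110 (head:     ^)
Step 7: in state C at pos 2, read 1 -> (C,1)->write 1,move L,goto A. Now: state=A, head=1, tape[-2..4]=0111110 (head:    ^)
Step 8: in state A at pos 1, read 1 -> (A,1)->write 1,move R,goto B. Now: state=B, head=2, tape[-2..4]=0111110 (head:     ^)
Step 9: in state B at pos 2, read 1 -> (B,1)->write 1,move L,goto H. Now: state=H, head=1, tape[-2..4]=0111110 (head:    ^)
State H reached at step 9; 9 <= 11 -> yes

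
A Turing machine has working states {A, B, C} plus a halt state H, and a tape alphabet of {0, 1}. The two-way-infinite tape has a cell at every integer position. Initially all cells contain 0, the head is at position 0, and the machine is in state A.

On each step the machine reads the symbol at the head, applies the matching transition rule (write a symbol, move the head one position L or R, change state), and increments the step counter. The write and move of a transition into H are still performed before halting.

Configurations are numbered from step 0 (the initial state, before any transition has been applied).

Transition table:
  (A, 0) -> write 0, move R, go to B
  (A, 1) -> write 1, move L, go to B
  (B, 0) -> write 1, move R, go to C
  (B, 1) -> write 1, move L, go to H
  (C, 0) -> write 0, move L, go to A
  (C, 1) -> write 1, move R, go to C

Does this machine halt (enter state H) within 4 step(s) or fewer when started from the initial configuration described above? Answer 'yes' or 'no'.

Step 1: in state A at pos 0, read 0 -> (A,0)->write 0,move R,goto B. Now: state=B, head=1, tape[-1..2]=0000 (head:   ^)
Step 2: in state B at pos 1, read 0 -> (B,0)->write 1,move R,goto C. Now: state=C, head=2, tape[-1..3]=00100 (head:    ^)
Step 3: in state C at pos 2, read 0 -> (C,0)->write 0,move L,goto A. Now: state=A, head=1, tape[-1..3]=00100 (head:   ^)
Step 4: in state A at pos 1, read 1 -> (A,1)->write 1,move L,goto B. Now: state=B, head=0, tape[-1..3]=00100 (head:  ^)
After 4 step(s): state = B (not H) -> not halted within 4 -> no

Answer: no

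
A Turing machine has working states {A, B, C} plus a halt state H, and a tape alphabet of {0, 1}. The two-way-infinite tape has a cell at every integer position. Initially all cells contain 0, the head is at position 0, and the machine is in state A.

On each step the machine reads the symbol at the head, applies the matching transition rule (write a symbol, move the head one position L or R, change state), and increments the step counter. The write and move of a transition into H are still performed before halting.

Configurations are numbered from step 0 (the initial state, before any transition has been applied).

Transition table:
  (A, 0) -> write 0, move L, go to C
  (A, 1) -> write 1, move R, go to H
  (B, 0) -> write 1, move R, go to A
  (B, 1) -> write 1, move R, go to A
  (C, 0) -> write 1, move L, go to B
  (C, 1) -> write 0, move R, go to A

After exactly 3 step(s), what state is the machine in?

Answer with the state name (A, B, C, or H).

Answer: A

Derivation:
Step 1: in state A at pos 0, read 0 -> (A,0)->write 0,move L,goto C. Now: state=C, head=-1, tape[-2..1]=0000 (head:  ^)
Step 2: in state C at pos -1, read 0 -> (C,0)->write 1,move L,goto B. Now: state=B, head=-2, tape[-3..1]=00100 (head:  ^)
Step 3: in state B at pos -2, read 0 -> (B,0)->write 1,move R,goto A. Now: state=A, head=-1, tape[-3..1]=01100 (head:   ^)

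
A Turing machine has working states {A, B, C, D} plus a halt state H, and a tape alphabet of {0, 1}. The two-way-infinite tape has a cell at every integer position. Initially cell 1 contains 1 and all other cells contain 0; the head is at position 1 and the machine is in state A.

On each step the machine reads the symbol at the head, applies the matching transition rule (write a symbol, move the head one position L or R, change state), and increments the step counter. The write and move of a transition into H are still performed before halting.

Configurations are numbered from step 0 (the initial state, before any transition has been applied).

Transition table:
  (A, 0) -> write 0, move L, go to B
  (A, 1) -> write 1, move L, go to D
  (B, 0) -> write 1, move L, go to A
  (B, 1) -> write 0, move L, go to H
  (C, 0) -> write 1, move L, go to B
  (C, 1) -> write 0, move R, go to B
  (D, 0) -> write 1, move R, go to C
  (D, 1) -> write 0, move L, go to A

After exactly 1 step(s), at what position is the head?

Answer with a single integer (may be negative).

Step 1: in state A at pos 1, read 1 -> (A,1)->write 1,move L,goto D. Now: state=D, head=0, tape[-1..2]=0010 (head:  ^)

Answer: 0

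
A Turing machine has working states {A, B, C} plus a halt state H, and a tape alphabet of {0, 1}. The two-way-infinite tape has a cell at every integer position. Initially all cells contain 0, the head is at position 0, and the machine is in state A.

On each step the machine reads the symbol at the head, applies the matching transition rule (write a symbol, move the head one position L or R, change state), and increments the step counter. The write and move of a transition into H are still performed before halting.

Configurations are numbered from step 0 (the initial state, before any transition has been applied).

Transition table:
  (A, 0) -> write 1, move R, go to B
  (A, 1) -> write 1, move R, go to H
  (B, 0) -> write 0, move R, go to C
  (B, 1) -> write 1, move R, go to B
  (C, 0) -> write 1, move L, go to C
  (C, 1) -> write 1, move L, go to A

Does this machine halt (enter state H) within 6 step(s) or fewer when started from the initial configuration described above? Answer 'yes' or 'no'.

Step 1: in state A at pos 0, read 0 -> (A,0)->write 1,move R,goto B. Now: state=B, head=1, tape[-1..2]=0100 (head:   ^)
Step 2: in state B at pos 1, read 0 -> (B,0)->write 0,move R,goto C. Now: state=C, head=2, tape[-1..3]=01000 (head:    ^)
Step 3: in state C at pos 2, read 0 -> (C,0)->write 1,move L,goto C. Now: state=C, head=1, tape[-1..3]=01010 (head:   ^)
Step 4: in state C at pos 1, read 0 -> (C,0)->write 1,move L,goto C. Now: state=C, head=0, tape[-1..3]=01110 (head:  ^)
Step 5: in state C at pos 0, read 1 -> (C,1)->write 1,move L,goto A. Now: state=A, head=-1, tape[-2..3]=001110 (head:  ^)
Step 6: in state A at pos -1, read 0 -> (A,0)->write 1,move R,goto B. Now: state=B, head=0, tape[-2..3]=011110 (head:   ^)
After 6 step(s): state = B (not H) -> not halted within 6 -> no

Answer: no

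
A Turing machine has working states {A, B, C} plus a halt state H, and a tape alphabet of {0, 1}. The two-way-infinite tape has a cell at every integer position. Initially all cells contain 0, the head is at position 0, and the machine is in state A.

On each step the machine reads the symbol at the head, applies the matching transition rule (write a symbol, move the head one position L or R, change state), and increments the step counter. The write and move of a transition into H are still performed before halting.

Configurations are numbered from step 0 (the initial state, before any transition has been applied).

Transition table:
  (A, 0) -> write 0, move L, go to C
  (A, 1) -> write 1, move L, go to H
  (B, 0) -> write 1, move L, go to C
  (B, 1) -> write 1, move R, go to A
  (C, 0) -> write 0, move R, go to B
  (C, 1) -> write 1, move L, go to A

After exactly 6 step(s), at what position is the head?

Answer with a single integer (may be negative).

Answer: 0

Derivation:
Step 1: in state A at pos 0, read 0 -> (A,0)->write 0,move L,goto C. Now: state=C, head=-1, tape[-2..1]=0000 (head:  ^)
Step 2: in state C at pos -1, read 0 -> (C,0)->write 0,move R,goto B. Now: state=B, head=0, tape[-2..1]=0000 (head:   ^)
Step 3: in state B at pos 0, read 0 -> (B,0)->write 1,move L,goto C. Now: state=C, head=-1, tape[-2..1]=0010 (head:  ^)
Step 4: in state C at pos -1, read 0 -> (C,0)->write 0,move R,goto B. Now: state=B, head=0, tape[-2..1]=0010 (head:   ^)
Step 5: in state B at pos 0, read 1 -> (B,1)->write 1,move R,goto A. Now: state=A, head=1, tape[-2..2]=00100 (head:    ^)
Step 6: in state A at pos 1, read 0 -> (A,0)->write 0,move L,goto C. Now: state=C, head=0, tape[-2..2]=00100 (head:   ^)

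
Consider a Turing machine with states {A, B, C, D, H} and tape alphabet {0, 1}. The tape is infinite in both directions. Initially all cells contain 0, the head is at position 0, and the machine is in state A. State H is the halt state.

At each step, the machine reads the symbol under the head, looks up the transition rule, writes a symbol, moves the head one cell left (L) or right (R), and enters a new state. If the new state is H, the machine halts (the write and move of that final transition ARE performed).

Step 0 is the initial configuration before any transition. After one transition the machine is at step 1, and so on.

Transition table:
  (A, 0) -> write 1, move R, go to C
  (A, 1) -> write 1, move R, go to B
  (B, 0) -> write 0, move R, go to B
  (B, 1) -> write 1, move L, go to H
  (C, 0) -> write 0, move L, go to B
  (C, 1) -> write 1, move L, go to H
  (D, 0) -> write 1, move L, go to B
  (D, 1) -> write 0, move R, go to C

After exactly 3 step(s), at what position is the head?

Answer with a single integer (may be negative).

Step 1: in state A at pos 0, read 0 -> (A,0)->write 1,move R,goto C. Now: state=C, head=1, tape[-1..2]=0100 (head:   ^)
Step 2: in state C at pos 1, read 0 -> (C,0)->write 0,move L,goto B. Now: state=B, head=0, tape[-1..2]=0100 (head:  ^)
Step 3: in state B at pos 0, read 1 -> (B,1)->write 1,move L,goto H. Now: state=H, head=-1, tape[-2..2]=00100 (head:  ^)

Answer: -1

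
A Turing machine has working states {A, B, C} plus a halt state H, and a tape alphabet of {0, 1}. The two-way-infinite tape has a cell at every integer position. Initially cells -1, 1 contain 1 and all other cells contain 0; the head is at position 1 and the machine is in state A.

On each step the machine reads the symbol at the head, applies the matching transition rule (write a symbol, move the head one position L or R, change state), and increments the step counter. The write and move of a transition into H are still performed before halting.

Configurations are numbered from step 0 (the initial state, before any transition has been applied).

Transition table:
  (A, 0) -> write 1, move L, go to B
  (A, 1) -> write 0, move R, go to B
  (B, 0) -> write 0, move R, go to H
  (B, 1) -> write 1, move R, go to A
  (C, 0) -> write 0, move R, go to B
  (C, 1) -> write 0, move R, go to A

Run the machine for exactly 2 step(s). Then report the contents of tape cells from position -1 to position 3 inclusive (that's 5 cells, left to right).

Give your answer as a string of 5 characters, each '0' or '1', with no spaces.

Answer: 10000

Derivation:
Step 1: in state A at pos 1, read 1 -> (A,1)->write 0,move R,goto B. Now: state=B, head=2, tape[-2..3]=010000 (head:     ^)
Step 2: in state B at pos 2, read 0 -> (B,0)->write 0,move R,goto H. Now: state=H, head=3, tape[-2..4]=0100000 (head:      ^)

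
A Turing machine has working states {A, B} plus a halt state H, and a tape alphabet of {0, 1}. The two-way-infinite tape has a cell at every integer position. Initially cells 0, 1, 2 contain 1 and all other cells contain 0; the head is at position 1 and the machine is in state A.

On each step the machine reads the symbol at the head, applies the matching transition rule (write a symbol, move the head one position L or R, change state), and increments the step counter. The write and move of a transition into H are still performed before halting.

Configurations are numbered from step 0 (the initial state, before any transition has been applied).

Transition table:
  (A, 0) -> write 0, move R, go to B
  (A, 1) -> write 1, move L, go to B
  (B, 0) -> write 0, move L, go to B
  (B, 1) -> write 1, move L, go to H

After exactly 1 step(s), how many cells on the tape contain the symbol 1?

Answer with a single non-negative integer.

Step 1: in state A at pos 1, read 1 -> (A,1)->write 1,move L,goto B. Now: state=B, head=0, tape[-1..3]=01110 (head:  ^)
Cells containing 1 after step 1: {0, 1, 2} -> 3 cell(s)

Answer: 3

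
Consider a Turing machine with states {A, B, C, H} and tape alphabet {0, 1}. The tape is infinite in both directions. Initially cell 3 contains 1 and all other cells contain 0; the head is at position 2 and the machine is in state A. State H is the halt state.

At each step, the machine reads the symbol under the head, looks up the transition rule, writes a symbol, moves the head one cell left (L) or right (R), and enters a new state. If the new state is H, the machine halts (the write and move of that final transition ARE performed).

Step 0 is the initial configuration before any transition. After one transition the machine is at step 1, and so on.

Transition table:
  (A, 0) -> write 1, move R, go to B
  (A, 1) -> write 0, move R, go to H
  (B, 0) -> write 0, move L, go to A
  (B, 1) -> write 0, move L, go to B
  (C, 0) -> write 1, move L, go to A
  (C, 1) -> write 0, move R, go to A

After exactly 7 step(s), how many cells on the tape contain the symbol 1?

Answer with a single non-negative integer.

Answer: 0

Derivation:
Step 1: in state A at pos 2, read 0 -> (A,0)->write 1,move R,goto B. Now: state=B, head=3, tape[1..4]=0110 (head:   ^)
Step 2: in state B at pos 3, read 1 -> (B,1)->write 0,move L,goto B. Now: state=B, head=2, tape[1..4]=0100 (head:  ^)
Step 3: in state B at pos 2, read 1 -> (B,1)->write 0,move L,goto B. Now: state=B, head=1, tape[0..4]=00000 (head:  ^)
Step 4: in state B at pos 1, read 0 -> (B,0)->write 0,move L,goto A. Now: state=A, head=0, tape[-1..4]=000000 (head:  ^)
Step 5: in state A at pos 0, read 0 -> (A,0)->write 1,move R,goto B. Now: state=B, head=1, tape[-1..4]=010000 (head:   ^)
Step 6: in state B at pos 1, read 0 -> (B,0)->write 0,move L,goto A. Now: state=A, head=0, tape[-1..4]=010000 (head:  ^)
Step 7: in state A at pos 0, read 1 -> (A,1)->write 0,move R,goto H. Now: state=H, head=1, tape[-1..4]=000000 (head:   ^)
No cell contains 1 after step 7 -> 0 cell(s)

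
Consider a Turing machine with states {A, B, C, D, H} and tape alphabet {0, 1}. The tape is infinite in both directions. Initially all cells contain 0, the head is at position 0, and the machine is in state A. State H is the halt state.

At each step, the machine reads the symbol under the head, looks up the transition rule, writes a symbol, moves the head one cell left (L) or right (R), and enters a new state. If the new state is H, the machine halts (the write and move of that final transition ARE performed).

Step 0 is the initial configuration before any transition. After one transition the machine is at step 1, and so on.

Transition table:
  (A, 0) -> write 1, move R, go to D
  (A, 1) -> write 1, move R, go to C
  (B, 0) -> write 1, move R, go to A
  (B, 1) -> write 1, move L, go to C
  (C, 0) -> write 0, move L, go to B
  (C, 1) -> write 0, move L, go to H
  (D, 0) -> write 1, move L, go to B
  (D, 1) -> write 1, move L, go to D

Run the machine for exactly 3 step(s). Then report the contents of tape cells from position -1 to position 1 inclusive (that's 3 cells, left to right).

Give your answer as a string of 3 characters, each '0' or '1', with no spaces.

Answer: 011

Derivation:
Step 1: in state A at pos 0, read 0 -> (A,0)->write 1,move R,goto D. Now: state=D, head=1, tape[-1..2]=0100 (head:   ^)
Step 2: in state D at pos 1, read 0 -> (D,0)->write 1,move L,goto B. Now: state=B, head=0, tape[-1..2]=0110 (head:  ^)
Step 3: in state B at pos 0, read 1 -> (B,1)->write 1,move L,goto C. Now: state=C, head=-1, tape[-2..2]=00110 (head:  ^)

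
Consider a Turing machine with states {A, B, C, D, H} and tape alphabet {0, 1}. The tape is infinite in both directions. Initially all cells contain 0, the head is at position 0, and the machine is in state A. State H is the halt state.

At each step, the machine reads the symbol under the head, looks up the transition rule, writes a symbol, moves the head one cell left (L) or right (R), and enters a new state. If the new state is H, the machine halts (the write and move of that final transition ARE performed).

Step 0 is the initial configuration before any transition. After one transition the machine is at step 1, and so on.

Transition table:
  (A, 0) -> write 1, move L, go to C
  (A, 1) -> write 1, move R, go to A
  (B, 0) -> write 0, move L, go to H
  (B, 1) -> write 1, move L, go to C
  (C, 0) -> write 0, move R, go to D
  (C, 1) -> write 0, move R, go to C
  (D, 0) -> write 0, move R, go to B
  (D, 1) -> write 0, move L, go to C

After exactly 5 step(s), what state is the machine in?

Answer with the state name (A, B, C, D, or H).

Step 1: in state A at pos 0, read 0 -> (A,0)->write 1,move L,goto C. Now: state=C, head=-1, tape[-2..1]=0010 (head:  ^)
Step 2: in state C at pos -1, read 0 -> (C,0)->write 0,move R,goto D. Now: state=D, head=0, tape[-2..1]=0010 (head:   ^)
Step 3: in state D at pos 0, read 1 -> (D,1)->write 0,move L,goto C. Now: state=C, head=-1, tape[-2..1]=0000 (head:  ^)
Step 4: in state C at pos -1, read 0 -> (C,0)->write 0,move R,goto D. Now: state=D, head=0, tape[-2..1]=0000 (head:   ^)
Step 5: in state D at pos 0, read 0 -> (D,0)->write 0,move R,goto B. Now: state=B, head=1, tape[-2..2]=00000 (head:    ^)

Answer: B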